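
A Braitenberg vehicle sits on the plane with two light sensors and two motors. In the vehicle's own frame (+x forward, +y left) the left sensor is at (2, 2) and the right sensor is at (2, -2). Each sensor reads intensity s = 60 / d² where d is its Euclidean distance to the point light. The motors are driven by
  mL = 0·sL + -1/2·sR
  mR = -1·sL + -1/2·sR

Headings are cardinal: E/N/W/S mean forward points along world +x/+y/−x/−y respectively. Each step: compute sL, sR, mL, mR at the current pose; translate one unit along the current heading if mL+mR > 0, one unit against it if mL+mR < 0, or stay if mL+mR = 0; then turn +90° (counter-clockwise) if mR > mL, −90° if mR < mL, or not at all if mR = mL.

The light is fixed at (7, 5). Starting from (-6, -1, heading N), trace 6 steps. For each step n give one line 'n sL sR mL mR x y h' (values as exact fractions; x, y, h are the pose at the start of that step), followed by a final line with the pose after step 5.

n=0: pose=(-6,-1,N); sL=60/241, sR=60/137; mL=-30/137, mR=-15450/33017; mL+mR=-22680/33017 → advance -1; mR−mL=-60/241 → turn -1·90°
n=1: pose=(-6,-2,E); sL=30/73, sR=30/101; mL=-15/101, mR=-4125/7373; mL+mR=-5220/7373 → advance -1; mR−mL=-30/73 → turn -1·90°
n=2: pose=(-7,-2,S); sL=4/15, sR=60/337; mL=-30/337, mR=-1798/5055; mL+mR=-2248/5055 → advance -1; mR−mL=-4/15 → turn -1·90°
n=3: pose=(-7,-1,W); sL=3/16, sR=15/68; mL=-15/136, mR=-81/272; mL+mR=-111/272 → advance -1; mR−mL=-3/16 → turn -1·90°
n=4: pose=(-6,-1,N); sL=60/241, sR=60/137; mL=-30/137, mR=-15450/33017; mL+mR=-22680/33017 → advance -1; mR−mL=-60/241 → turn -1·90°
n=5: pose=(-6,-2,E); sL=30/73, sR=30/101; mL=-15/101, mR=-4125/7373; mL+mR=-5220/7373 → advance -1; mR−mL=-30/73 → turn -1·90°

0 60/241 60/137 -30/137 -15450/33017 -6 -1 N
1 30/73 30/101 -15/101 -4125/7373 -6 -2 E
2 4/15 60/337 -30/337 -1798/5055 -7 -2 S
3 3/16 15/68 -15/136 -81/272 -7 -1 W
4 60/241 60/137 -30/137 -15450/33017 -6 -1 N
5 30/73 30/101 -15/101 -4125/7373 -6 -2 E
final -7 -2 S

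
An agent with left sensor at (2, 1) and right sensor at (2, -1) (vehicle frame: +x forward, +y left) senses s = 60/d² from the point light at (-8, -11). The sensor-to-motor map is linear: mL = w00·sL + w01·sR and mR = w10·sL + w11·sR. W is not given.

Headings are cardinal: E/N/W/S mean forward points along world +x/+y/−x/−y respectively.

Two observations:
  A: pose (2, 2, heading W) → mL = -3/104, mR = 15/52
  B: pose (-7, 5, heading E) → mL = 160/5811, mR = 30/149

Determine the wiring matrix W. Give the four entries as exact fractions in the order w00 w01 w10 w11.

obs A: pose=(2,2,W) → sL=15/52, sR=3/13, mL=-3/104, mR=15/52
obs B: pose=(-7,5,E) → sL=30/149, sR=10/39, mL=160/5811, mR=30/149
sensor matrix S = [[15/52, 3/13], [30/149, 10/39]]; det S = 1385/50362
solve [mL_A; mL_B] = S·[w00; w01] and [mR_A; mR_B] = S·[w10; w11]:
  w00 = -1/2, w01 = 1/2, w10 = 1, w11 = 0

-1/2 1/2 1 0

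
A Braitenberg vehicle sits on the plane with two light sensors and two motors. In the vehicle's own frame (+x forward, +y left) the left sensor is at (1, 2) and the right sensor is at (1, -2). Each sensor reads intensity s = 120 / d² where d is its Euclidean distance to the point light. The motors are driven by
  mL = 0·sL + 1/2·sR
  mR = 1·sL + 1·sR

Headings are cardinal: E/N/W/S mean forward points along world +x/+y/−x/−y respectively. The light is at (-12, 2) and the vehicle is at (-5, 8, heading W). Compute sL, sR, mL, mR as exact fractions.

30/13 6/5 3/5 228/65

left sensor world pos  = (-6, 6); dL² = 52
right sensor world pos = (-6, 10); dR² = 100
sL = 120/52 = 30/13
sR = 120/100 = 6/5
mL = 0·sL + 1/2·sR = 3/5
mR = 1·sL + 1·sR = 228/65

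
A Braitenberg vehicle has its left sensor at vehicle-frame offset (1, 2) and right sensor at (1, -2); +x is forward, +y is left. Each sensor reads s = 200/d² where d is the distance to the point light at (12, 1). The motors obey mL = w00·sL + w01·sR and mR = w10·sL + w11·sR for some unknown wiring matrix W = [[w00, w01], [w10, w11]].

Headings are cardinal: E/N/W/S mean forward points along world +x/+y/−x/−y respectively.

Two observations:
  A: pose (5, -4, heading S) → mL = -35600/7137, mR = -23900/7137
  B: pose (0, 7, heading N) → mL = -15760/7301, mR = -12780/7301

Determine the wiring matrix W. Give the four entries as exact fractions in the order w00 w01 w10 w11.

obs A: pose=(5,-4,S) → sL=200/61, sR=200/117, mL=-35600/7137, mR=-23900/7137
obs B: pose=(0,7,N) → sL=40/49, sR=200/149, mL=-15760/7301, mR=-12780/7301
sensor matrix S = [[200/61, 200/117], [40/49, 200/149]]; det S = 156608000/52107237
solve [mL_A; mL_B] = S·[w00; w01] and [mR_A; mR_B] = S·[w10; w11]:
  w00 = -1, w01 = -1, w10 = -1/2, w11 = -1

-1 -1 -1/2 -1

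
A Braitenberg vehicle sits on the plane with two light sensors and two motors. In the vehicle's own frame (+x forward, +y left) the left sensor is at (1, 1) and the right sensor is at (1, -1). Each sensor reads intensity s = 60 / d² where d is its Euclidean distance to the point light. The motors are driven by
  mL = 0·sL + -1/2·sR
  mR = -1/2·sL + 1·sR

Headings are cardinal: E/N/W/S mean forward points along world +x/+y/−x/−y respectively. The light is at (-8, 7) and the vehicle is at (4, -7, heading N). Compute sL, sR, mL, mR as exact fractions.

6/29 30/169 -15/169 363/4901

left sensor world pos  = (3, -6); dL² = 290
right sensor world pos = (5, -6); dR² = 338
sL = 60/290 = 6/29
sR = 60/338 = 30/169
mL = 0·sL + -1/2·sR = -15/169
mR = -1/2·sL + 1·sR = 363/4901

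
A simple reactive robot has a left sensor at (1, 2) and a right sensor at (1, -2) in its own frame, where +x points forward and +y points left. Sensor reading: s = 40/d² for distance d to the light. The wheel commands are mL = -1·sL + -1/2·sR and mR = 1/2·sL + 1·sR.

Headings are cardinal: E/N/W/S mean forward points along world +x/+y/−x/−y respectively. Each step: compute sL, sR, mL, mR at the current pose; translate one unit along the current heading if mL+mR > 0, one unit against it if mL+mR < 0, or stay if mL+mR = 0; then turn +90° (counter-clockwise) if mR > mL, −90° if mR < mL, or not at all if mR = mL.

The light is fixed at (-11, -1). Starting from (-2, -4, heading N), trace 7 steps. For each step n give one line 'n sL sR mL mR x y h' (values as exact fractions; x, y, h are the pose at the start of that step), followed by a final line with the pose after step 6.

0 40/53 8/25 -1212/1325 924/1325 -2 -4 N
1 2/5 10/17 -59/85 67/85 -2 -5 W
2 8/25 40/61 -988/1525 1244/1525 -3 -5 S
3 4/9 4/13 -70/117 62/117 -3 -6 E
4 40/41 40/97 -4700/3977 3580/3977 -4 -6 N
5 2/5 10/13 -51/65 63/65 -4 -7 W
6 40/113 8/13 -972/1469 1164/1469 -5 -7 S
final -5 -8 E

n=0: pose=(-2,-4,N); sL=40/53, sR=8/25; mL=-1212/1325, mR=924/1325; mL+mR=-288/1325 → advance -1; mR−mL=2136/1325 → turn +1·90°
n=1: pose=(-2,-5,W); sL=2/5, sR=10/17; mL=-59/85, mR=67/85; mL+mR=8/85 → advance +1; mR−mL=126/85 → turn +1·90°
n=2: pose=(-3,-5,S); sL=8/25, sR=40/61; mL=-988/1525, mR=1244/1525; mL+mR=256/1525 → advance +1; mR−mL=2232/1525 → turn +1·90°
n=3: pose=(-3,-6,E); sL=4/9, sR=4/13; mL=-70/117, mR=62/117; mL+mR=-8/117 → advance -1; mR−mL=44/39 → turn +1·90°
n=4: pose=(-4,-6,N); sL=40/41, sR=40/97; mL=-4700/3977, mR=3580/3977; mL+mR=-1120/3977 → advance -1; mR−mL=8280/3977 → turn +1·90°
n=5: pose=(-4,-7,W); sL=2/5, sR=10/13; mL=-51/65, mR=63/65; mL+mR=12/65 → advance +1; mR−mL=114/65 → turn +1·90°
n=6: pose=(-5,-7,S); sL=40/113, sR=8/13; mL=-972/1469, mR=1164/1469; mL+mR=192/1469 → advance +1; mR−mL=2136/1469 → turn +1·90°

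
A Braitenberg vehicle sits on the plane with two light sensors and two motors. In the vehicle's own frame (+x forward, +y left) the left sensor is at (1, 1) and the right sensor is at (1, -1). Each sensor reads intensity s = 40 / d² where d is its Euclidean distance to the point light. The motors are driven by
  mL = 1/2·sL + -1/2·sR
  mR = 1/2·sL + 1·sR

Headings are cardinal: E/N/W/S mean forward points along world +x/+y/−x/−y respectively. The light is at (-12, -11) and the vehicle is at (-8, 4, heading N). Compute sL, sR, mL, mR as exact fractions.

left sensor world pos  = (-9, 5); dL² = 265
right sensor world pos = (-7, 5); dR² = 281
sL = 40/265 = 8/53
sR = 40/281 = 40/281
mL = 1/2·sL + -1/2·sR = 64/14893
mR = 1/2·sL + 1·sR = 3244/14893

8/53 40/281 64/14893 3244/14893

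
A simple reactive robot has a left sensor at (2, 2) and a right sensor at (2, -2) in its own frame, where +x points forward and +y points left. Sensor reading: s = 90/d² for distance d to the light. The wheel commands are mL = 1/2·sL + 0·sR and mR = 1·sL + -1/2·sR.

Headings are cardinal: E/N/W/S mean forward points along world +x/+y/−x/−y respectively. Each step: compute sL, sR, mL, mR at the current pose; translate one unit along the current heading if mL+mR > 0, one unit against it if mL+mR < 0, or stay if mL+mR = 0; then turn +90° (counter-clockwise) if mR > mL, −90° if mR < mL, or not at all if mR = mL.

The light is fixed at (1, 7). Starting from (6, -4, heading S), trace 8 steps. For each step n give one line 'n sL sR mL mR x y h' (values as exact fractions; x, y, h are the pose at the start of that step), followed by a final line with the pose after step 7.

n=0: pose=(6,-4,S); sL=45/109, sR=45/89; mL=45/218, mR=3105/19402; mL+mR=3555/9701 → advance +1; mR−mL=-450/9701 → turn -1·90°
n=1: pose=(6,-5,W); sL=18/41, sR=90/109; mL=9/41, mR=117/4469; mL+mR=1098/4469 → advance +1; mR−mL=-864/4469 → turn -1·90°
n=2: pose=(5,-5,N); sL=45/52, sR=45/68; mL=45/104, mR=945/1768; mL+mR=855/884 → advance +1; mR−mL=45/442 → turn +1·90°
n=3: pose=(5,-4,W); sL=90/173, sR=18/17; mL=45/173, mR=-27/2941; mL+mR=738/2941 → advance +1; mR−mL=-792/2941 → turn -1·90°
n=4: pose=(4,-4,N); sL=45/41, sR=45/53; mL=45/82, mR=2925/4346; mL+mR=2655/2173 → advance +1; mR−mL=270/2173 → turn +1·90°
n=5: pose=(4,-3,W); sL=18/29, sR=18/13; mL=9/29, mR=-27/377; mL+mR=90/377 → advance +1; mR−mL=-144/377 → turn -1·90°
n=6: pose=(3,-3,N); sL=45/32, sR=9/8; mL=45/64, mR=27/32; mL+mR=99/64 → advance +1; mR−mL=9/64 → turn +1·90°
n=7: pose=(3,-2,W); sL=90/121, sR=90/49; mL=45/121, mR=-1035/5929; mL+mR=1170/5929 → advance +1; mR−mL=-3240/5929 → turn -1·90°

0 45/109 45/89 45/218 3105/19402 6 -4 S
1 18/41 90/109 9/41 117/4469 6 -5 W
2 45/52 45/68 45/104 945/1768 5 -5 N
3 90/173 18/17 45/173 -27/2941 5 -4 W
4 45/41 45/53 45/82 2925/4346 4 -4 N
5 18/29 18/13 9/29 -27/377 4 -3 W
6 45/32 9/8 45/64 27/32 3 -3 N
7 90/121 90/49 45/121 -1035/5929 3 -2 W
final 2 -2 N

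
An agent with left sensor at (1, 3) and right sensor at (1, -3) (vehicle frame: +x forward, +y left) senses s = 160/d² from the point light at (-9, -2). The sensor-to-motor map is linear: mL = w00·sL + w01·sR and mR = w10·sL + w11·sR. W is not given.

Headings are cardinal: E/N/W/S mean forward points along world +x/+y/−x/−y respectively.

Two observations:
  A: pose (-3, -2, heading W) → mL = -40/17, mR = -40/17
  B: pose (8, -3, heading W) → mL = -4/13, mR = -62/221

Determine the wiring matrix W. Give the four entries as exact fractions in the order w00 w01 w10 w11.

obs A: pose=(-3,-2,W) → sL=80/17, sR=80/17, mL=-40/17, mR=-40/17
obs B: pose=(8,-3,W) → sL=10/17, sR=8/13, mL=-4/13, mR=-62/221
sensor matrix S = [[80/17, 80/17], [10/17, 8/13]]; det S = 480/3757
solve [mL_A; mL_B] = S·[w00; w01] and [mR_A; mR_B] = S·[w10; w11]:
  w00 = 0, w01 = -1/2, w10 = -1, w11 = 1/2

0 -1/2 -1 1/2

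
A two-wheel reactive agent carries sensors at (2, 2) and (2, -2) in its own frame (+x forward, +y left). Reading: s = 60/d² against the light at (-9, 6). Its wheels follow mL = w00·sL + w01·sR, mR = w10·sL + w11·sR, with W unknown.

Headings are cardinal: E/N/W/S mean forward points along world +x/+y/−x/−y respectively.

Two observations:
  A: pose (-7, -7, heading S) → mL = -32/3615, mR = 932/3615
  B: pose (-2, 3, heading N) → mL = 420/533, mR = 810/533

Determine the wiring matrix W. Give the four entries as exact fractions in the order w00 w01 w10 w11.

1/2 -1/2 1/2 1/2

obs A: pose=(-7,-7,S) → sL=60/241, sR=4/15, mL=-32/3615, mR=932/3615
obs B: pose=(-2,3,N) → sL=30/13, sR=30/41, mL=420/533, mR=810/533
sensor matrix S = [[60/241, 4/15], [30/13, 30/41]]; det S = -55648/128453
solve [mL_A; mL_B] = S·[w00; w01] and [mR_A; mR_B] = S·[w10; w11]:
  w00 = 1/2, w01 = -1/2, w10 = 1/2, w11 = 1/2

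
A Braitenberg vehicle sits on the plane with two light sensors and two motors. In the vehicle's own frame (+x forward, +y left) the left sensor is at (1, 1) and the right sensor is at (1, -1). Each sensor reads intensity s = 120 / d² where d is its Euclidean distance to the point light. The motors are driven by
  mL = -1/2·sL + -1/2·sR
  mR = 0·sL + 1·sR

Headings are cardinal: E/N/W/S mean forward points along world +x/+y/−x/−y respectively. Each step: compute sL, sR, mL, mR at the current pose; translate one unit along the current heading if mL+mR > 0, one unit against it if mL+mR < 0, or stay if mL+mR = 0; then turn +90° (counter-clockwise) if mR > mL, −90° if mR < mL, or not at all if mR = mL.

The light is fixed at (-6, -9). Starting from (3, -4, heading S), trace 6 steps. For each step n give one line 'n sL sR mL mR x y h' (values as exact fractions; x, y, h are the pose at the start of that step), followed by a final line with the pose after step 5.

n=0: pose=(3,-4,S); sL=30/29, sR=3/2; mL=-147/116, mR=3/2; mL+mR=27/116 → advance +1; mR−mL=321/116 → turn +1·90°
n=1: pose=(3,-5,E); sL=24/25, sR=120/109; mL=-2808/2725, mR=120/109; mL+mR=192/2725 → advance +1; mR−mL=5808/2725 → turn +1·90°
n=2: pose=(4,-5,N); sL=60/53, sR=60/73; mL=-3780/3869, mR=60/73; mL+mR=-600/3869 → advance -1; mR−mL=6960/3869 → turn +1·90°
n=3: pose=(4,-6,W); sL=24/17, sR=120/97; mL=-2184/1649, mR=120/97; mL+mR=-144/1649 → advance -1; mR−mL=4224/1649 → turn +1·90°
n=4: pose=(5,-6,S); sL=30/37, sR=15/13; mL=-945/962, mR=15/13; mL+mR=165/962 → advance +1; mR−mL=2055/962 → turn +1·90°
n=5: pose=(5,-7,E); sL=40/51, sR=24/29; mL=-1192/1479, mR=24/29; mL+mR=32/1479 → advance +1; mR−mL=2416/1479 → turn +1·90°

0 30/29 3/2 -147/116 3/2 3 -4 S
1 24/25 120/109 -2808/2725 120/109 3 -5 E
2 60/53 60/73 -3780/3869 60/73 4 -5 N
3 24/17 120/97 -2184/1649 120/97 4 -6 W
4 30/37 15/13 -945/962 15/13 5 -6 S
5 40/51 24/29 -1192/1479 24/29 5 -7 E
final 6 -7 N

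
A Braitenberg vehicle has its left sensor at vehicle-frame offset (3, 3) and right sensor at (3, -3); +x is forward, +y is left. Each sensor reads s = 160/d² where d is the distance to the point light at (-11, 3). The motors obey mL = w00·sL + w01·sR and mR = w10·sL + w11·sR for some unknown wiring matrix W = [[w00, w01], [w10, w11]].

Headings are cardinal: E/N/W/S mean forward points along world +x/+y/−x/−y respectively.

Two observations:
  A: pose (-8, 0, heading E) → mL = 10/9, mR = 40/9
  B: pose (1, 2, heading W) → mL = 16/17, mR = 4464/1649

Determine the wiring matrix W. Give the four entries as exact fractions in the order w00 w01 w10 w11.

0 1/2 1/2 1

obs A: pose=(-8,0,E) → sL=40/9, sR=20/9, mL=10/9, mR=40/9
obs B: pose=(1,2,W) → sL=160/97, sR=32/17, mL=16/17, mR=4464/1649
sensor matrix S = [[40/9, 20/9], [160/97, 32/17]]; det S = 69760/14841
solve [mL_A; mL_B] = S·[w00; w01] and [mR_A; mR_B] = S·[w10; w11]:
  w00 = 0, w01 = 1/2, w10 = 1/2, w11 = 1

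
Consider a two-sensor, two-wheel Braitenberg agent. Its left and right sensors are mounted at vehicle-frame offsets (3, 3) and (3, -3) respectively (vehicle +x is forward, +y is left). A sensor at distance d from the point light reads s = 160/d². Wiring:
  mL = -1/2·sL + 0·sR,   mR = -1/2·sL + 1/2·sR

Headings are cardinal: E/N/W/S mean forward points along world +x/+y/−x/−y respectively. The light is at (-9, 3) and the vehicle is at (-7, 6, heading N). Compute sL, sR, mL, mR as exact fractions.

left sensor world pos  = (-10, 9); dL² = 37
right sensor world pos = (-4, 9); dR² = 61
sL = 160/37 = 160/37
sR = 160/61 = 160/61
mL = -1/2·sL + 0·sR = -80/37
mR = -1/2·sL + 1/2·sR = -1920/2257

160/37 160/61 -80/37 -1920/2257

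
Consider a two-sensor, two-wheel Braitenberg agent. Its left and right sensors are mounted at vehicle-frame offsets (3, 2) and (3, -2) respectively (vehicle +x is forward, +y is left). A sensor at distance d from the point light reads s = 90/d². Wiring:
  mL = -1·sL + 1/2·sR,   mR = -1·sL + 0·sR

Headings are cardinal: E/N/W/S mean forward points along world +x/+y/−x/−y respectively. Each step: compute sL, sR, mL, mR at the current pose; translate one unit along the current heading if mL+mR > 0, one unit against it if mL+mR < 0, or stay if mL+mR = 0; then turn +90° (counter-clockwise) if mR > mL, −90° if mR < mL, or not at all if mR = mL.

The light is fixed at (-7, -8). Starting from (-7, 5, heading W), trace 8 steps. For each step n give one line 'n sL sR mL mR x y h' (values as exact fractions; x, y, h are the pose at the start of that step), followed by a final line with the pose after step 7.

n=0: pose=(-7,5,W); sL=9/13, sR=5/13; mL=-1/2, mR=-9/13; mL+mR=-31/26 → advance -1; mR−mL=-5/26 → turn -1·90°
n=1: pose=(-6,5,N); sL=90/257, sR=18/53; mL=-2457/13621, mR=-90/257; mL+mR=-7227/13621 → advance -1; mR−mL=-9/53 → turn -1·90°
n=2: pose=(-6,4,E); sL=45/106, sR=45/58; mL=-225/6148, mR=-45/106; mL+mR=-2835/6148 → advance -1; mR−mL=-45/116 → turn -1·90°
n=3: pose=(-7,4,S); sL=18/17, sR=18/17; mL=-9/17, mR=-18/17; mL+mR=-27/17 → advance -1; mR−mL=-9/17 → turn -1·90°
n=4: pose=(-7,5,W); sL=9/13, sR=5/13; mL=-1/2, mR=-9/13; mL+mR=-31/26 → advance -1; mR−mL=-5/26 → turn -1·90°
n=5: pose=(-6,5,N); sL=90/257, sR=18/53; mL=-2457/13621, mR=-90/257; mL+mR=-7227/13621 → advance -1; mR−mL=-9/53 → turn -1·90°
n=6: pose=(-6,4,E); sL=45/106, sR=45/58; mL=-225/6148, mR=-45/106; mL+mR=-2835/6148 → advance -1; mR−mL=-45/116 → turn -1·90°
n=7: pose=(-7,4,S); sL=18/17, sR=18/17; mL=-9/17, mR=-18/17; mL+mR=-27/17 → advance -1; mR−mL=-9/17 → turn -1·90°

0 9/13 5/13 -1/2 -9/13 -7 5 W
1 90/257 18/53 -2457/13621 -90/257 -6 5 N
2 45/106 45/58 -225/6148 -45/106 -6 4 E
3 18/17 18/17 -9/17 -18/17 -7 4 S
4 9/13 5/13 -1/2 -9/13 -7 5 W
5 90/257 18/53 -2457/13621 -90/257 -6 5 N
6 45/106 45/58 -225/6148 -45/106 -6 4 E
7 18/17 18/17 -9/17 -18/17 -7 4 S
final -7 5 W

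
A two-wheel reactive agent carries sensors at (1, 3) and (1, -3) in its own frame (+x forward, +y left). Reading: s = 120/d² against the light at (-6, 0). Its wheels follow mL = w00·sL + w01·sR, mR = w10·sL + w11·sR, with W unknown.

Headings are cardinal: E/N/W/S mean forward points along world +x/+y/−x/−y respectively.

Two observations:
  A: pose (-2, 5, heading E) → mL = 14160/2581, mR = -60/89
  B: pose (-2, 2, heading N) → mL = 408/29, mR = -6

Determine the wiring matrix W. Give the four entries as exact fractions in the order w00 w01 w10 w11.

1 1 -1/2 0

obs A: pose=(-2,5,E) → sL=120/89, sR=120/29, mL=14160/2581, mR=-60/89
obs B: pose=(-2,2,N) → sL=12, sR=60/29, mL=408/29, mR=-6
sensor matrix S = [[120/89, 120/29], [12, 60/29]]; det S = -120960/2581
solve [mL_A; mL_B] = S·[w00; w01] and [mR_A; mR_B] = S·[w10; w11]:
  w00 = 1, w01 = 1, w10 = -1/2, w11 = 0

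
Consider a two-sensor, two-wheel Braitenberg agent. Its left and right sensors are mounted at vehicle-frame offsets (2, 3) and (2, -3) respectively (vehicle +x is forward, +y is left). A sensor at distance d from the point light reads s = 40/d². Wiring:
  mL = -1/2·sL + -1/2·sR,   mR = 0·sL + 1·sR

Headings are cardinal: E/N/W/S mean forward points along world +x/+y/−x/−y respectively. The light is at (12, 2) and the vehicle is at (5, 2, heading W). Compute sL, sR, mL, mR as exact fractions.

left sensor world pos  = (3, -1); dL² = 90
right sensor world pos = (3, 5); dR² = 90
sL = 40/90 = 4/9
sR = 40/90 = 4/9
mL = -1/2·sL + -1/2·sR = -4/9
mR = 0·sL + 1·sR = 4/9

4/9 4/9 -4/9 4/9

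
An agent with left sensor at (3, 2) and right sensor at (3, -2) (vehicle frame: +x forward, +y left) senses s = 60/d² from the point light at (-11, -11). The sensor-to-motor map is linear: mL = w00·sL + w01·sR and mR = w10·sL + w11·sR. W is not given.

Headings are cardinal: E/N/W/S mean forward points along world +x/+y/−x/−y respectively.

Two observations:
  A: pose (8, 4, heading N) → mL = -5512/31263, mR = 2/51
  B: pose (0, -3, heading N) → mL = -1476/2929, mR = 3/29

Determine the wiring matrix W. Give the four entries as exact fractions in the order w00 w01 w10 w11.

obs A: pose=(8,4,N) → sL=60/613, sR=4/51, mL=-5512/31263, mR=2/51
obs B: pose=(0,-3,N) → sL=30/101, sR=6/29, mL=-1476/2929, mR=3/29
sensor matrix S = [[60/613, 4/51], [30/101, 6/29]]; det S = -92960/30523109
solve [mL_A; mL_B] = S·[w00; w01] and [mR_A; mR_B] = S·[w10; w11]:
  w00 = -1, w01 = -1, w10 = 0, w11 = 1/2

-1 -1 0 1/2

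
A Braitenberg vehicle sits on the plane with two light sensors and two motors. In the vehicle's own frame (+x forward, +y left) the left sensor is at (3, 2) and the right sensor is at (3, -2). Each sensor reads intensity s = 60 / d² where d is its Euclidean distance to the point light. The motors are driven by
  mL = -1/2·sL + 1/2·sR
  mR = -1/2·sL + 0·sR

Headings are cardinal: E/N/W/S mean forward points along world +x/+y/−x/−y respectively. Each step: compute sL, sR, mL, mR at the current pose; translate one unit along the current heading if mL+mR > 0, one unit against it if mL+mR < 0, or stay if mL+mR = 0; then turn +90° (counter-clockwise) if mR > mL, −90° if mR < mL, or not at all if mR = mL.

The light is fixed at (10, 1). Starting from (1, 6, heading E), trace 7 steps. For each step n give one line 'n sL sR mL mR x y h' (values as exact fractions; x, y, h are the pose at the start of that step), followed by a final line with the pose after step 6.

0 12/17 4/3 16/51 -6/17 1 6 E
1 15/17 15/37 -150/629 -15/34 0 6 S
2 12/37 60/233 -288/8621 -6/37 0 7 W
3 30/101 6/13 108/1313 -15/101 1 7 N
4 12/17 4/3 16/51 -6/17 1 6 E
5 15/17 15/37 -150/629 -15/34 0 6 S
6 12/37 60/233 -288/8621 -6/37 0 7 W
final 1 7 N

n=0: pose=(1,6,E); sL=12/17, sR=4/3; mL=16/51, mR=-6/17; mL+mR=-2/51 → advance -1; mR−mL=-2/3 → turn -1·90°
n=1: pose=(0,6,S); sL=15/17, sR=15/37; mL=-150/629, mR=-15/34; mL+mR=-855/1258 → advance -1; mR−mL=-15/74 → turn -1·90°
n=2: pose=(0,7,W); sL=12/37, sR=60/233; mL=-288/8621, mR=-6/37; mL+mR=-1686/8621 → advance -1; mR−mL=-30/233 → turn -1·90°
n=3: pose=(1,7,N); sL=30/101, sR=6/13; mL=108/1313, mR=-15/101; mL+mR=-87/1313 → advance -1; mR−mL=-3/13 → turn -1·90°
n=4: pose=(1,6,E); sL=12/17, sR=4/3; mL=16/51, mR=-6/17; mL+mR=-2/51 → advance -1; mR−mL=-2/3 → turn -1·90°
n=5: pose=(0,6,S); sL=15/17, sR=15/37; mL=-150/629, mR=-15/34; mL+mR=-855/1258 → advance -1; mR−mL=-15/74 → turn -1·90°
n=6: pose=(0,7,W); sL=12/37, sR=60/233; mL=-288/8621, mR=-6/37; mL+mR=-1686/8621 → advance -1; mR−mL=-30/233 → turn -1·90°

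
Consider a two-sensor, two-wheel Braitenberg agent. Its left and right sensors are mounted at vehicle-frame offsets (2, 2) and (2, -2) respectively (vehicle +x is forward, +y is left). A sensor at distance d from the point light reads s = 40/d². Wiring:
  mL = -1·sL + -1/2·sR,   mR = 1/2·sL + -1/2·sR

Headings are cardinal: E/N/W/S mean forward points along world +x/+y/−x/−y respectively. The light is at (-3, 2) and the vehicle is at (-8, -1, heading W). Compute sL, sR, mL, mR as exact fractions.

left sensor world pos  = (-10, -3); dL² = 74
right sensor world pos = (-10, 1); dR² = 50
sL = 40/74 = 20/37
sR = 40/50 = 4/5
mL = -1·sL + -1/2·sR = -174/185
mR = 1/2·sL + -1/2·sR = -24/185

20/37 4/5 -174/185 -24/185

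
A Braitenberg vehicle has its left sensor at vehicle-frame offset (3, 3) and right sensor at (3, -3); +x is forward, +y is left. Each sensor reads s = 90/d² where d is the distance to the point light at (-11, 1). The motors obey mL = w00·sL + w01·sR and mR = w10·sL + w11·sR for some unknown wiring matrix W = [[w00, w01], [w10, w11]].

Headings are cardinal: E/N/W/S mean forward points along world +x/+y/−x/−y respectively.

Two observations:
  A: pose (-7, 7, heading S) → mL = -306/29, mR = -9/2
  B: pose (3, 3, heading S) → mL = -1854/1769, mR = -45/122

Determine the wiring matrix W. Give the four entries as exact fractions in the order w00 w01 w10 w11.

obs A: pose=(-7,7,S) → sL=45/29, sR=9, mL=-306/29, mR=-9/2
obs B: pose=(3,3,S) → sL=9/29, sR=45/61, mL=-1854/1769, mR=-45/122
sensor matrix S = [[45/29, 9], [9/29, 45/61]]; det S = -2916/1769
solve [mL_A; mL_B] = S·[w00; w01] and [mR_A; mR_B] = S·[w10; w11]:
  w00 = -1, w01 = -1, w10 = 0, w11 = -1/2

-1 -1 0 -1/2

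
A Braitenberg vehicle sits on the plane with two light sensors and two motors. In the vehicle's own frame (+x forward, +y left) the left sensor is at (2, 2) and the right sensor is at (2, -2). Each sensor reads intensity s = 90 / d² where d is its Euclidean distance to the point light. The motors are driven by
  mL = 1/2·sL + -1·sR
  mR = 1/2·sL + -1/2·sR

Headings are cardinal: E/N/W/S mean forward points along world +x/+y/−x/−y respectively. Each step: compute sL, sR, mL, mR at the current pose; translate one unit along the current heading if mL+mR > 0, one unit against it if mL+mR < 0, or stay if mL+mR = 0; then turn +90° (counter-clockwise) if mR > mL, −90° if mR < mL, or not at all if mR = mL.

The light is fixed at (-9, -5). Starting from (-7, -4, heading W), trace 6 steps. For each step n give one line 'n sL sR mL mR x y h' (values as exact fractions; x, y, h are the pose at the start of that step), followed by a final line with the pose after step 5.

n=0: pose=(-7,-4,W); sL=90, sR=10; mL=35, mR=40; mL+mR=75 → advance +1; mR−mL=5 → turn +1·90°
n=1: pose=(-8,-4,S); sL=9, sR=45; mL=-81/2, mR=-18; mL+mR=-117/2 → advance -1; mR−mL=45/2 → turn +1·90°
n=2: pose=(-8,-3,E); sL=18/5, sR=10; mL=-41/5, mR=-16/5; mL+mR=-57/5 → advance -1; mR−mL=5 → turn +1·90°
n=3: pose=(-9,-3,N); sL=9/2, sR=9/2; mL=-9/4, mR=0; mL+mR=-9/4 → advance -1; mR−mL=9/4 → turn +1·90°
n=4: pose=(-9,-4,W); sL=18, sR=90/13; mL=27/13, mR=72/13; mL+mR=99/13 → advance +1; mR−mL=45/13 → turn +1·90°
n=5: pose=(-10,-4,S); sL=45, sR=9; mL=27/2, mR=18; mL+mR=63/2 → advance +1; mR−mL=9/2 → turn +1·90°

0 90 10 35 40 -7 -4 W
1 9 45 -81/2 -18 -8 -4 S
2 18/5 10 -41/5 -16/5 -8 -3 E
3 9/2 9/2 -9/4 0 -9 -3 N
4 18 90/13 27/13 72/13 -9 -4 W
5 45 9 27/2 18 -10 -4 S
final -10 -5 E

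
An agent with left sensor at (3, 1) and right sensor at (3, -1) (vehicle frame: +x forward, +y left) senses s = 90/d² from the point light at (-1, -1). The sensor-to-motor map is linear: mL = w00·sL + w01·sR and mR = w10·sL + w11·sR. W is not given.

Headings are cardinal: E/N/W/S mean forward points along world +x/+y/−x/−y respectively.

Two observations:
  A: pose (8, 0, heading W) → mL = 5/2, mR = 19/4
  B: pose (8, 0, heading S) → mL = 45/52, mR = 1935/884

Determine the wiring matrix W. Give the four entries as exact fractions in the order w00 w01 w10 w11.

1 0 1 1

obs A: pose=(8,0,W) → sL=5/2, sR=9/4, mL=5/2, mR=19/4
obs B: pose=(8,0,S) → sL=45/52, sR=45/34, mL=45/52, mR=1935/884
sensor matrix S = [[5/2, 9/4], [45/52, 45/34]]; det S = 4815/3536
solve [mL_A; mL_B] = S·[w00; w01] and [mR_A; mR_B] = S·[w10; w11]:
  w00 = 1, w01 = 0, w10 = 1, w11 = 1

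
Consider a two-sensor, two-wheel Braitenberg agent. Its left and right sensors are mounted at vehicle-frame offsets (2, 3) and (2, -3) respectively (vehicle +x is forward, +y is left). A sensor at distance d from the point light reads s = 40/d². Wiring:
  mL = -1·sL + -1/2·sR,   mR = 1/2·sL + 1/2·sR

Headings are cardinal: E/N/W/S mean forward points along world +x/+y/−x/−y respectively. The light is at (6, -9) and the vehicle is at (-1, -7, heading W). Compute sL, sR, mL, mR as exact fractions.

left sensor world pos  = (-3, -10); dL² = 82
right sensor world pos = (-3, -4); dR² = 106
sL = 40/82 = 20/41
sR = 40/106 = 20/53
mL = -1·sL + -1/2·sR = -1470/2173
mR = 1/2·sL + 1/2·sR = 940/2173

20/41 20/53 -1470/2173 940/2173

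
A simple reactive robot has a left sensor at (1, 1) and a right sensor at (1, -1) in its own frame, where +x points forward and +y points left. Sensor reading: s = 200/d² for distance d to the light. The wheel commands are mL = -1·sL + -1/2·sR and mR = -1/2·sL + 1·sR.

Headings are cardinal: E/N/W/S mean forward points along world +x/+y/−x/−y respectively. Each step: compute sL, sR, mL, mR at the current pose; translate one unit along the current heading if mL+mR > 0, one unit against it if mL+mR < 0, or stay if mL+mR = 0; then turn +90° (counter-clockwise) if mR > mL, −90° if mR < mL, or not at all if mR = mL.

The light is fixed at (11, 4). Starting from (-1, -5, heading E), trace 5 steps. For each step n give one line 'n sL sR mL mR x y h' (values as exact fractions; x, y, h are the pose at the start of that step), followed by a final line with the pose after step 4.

0 40/37 200/221 -12540/8177 2980/8177 -1 -5 E
1 10/13 25/26 -5/4 15/26 -2 -5 N
2 200/317 200/277 -87100/87809 35700/87809 -2 -6 W
3 100/121 20/29 -4110/3509 970/3509 -1 -6 S
4 40/37 200/221 -12540/8177 2980/8177 -1 -5 E
final -2 -5 N

n=0: pose=(-1,-5,E); sL=40/37, sR=200/221; mL=-12540/8177, mR=2980/8177; mL+mR=-9560/8177 → advance -1; mR−mL=15520/8177 → turn +1·90°
n=1: pose=(-2,-5,N); sL=10/13, sR=25/26; mL=-5/4, mR=15/26; mL+mR=-35/52 → advance -1; mR−mL=95/52 → turn +1·90°
n=2: pose=(-2,-6,W); sL=200/317, sR=200/277; mL=-87100/87809, mR=35700/87809; mL+mR=-51400/87809 → advance -1; mR−mL=122800/87809 → turn +1·90°
n=3: pose=(-1,-6,S); sL=100/121, sR=20/29; mL=-4110/3509, mR=970/3509; mL+mR=-3140/3509 → advance -1; mR−mL=5080/3509 → turn +1·90°
n=4: pose=(-1,-5,E); sL=40/37, sR=200/221; mL=-12540/8177, mR=2980/8177; mL+mR=-9560/8177 → advance -1; mR−mL=15520/8177 → turn +1·90°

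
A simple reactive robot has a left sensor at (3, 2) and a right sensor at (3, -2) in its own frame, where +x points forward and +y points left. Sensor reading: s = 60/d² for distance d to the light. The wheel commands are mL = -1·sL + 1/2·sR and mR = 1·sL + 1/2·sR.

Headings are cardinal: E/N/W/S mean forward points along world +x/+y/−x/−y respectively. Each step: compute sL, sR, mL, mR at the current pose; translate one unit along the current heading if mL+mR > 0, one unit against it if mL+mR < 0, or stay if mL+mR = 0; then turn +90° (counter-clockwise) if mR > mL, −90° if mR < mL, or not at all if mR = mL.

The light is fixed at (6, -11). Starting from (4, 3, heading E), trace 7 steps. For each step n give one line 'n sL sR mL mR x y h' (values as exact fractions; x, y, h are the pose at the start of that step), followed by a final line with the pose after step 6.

0 60/257 12/29 -198/7453 3282/7453 4 3 E
1 30/149 6/29 -423/4321 1317/4321 5 3 N
2 12/37 12/61 -510/2257 954/2257 5 4 W
3 5/12 3/8 -11/48 29/48 4 4 S
4 60/257 12/29 -198/7453 3282/7453 4 3 E
5 30/149 6/29 -423/4321 1317/4321 5 3 N
6 12/37 12/61 -510/2257 954/2257 5 4 W
final 4 4 S

n=0: pose=(4,3,E); sL=60/257, sR=12/29; mL=-198/7453, mR=3282/7453; mL+mR=12/29 → advance +1; mR−mL=120/257 → turn +1·90°
n=1: pose=(5,3,N); sL=30/149, sR=6/29; mL=-423/4321, mR=1317/4321; mL+mR=6/29 → advance +1; mR−mL=60/149 → turn +1·90°
n=2: pose=(5,4,W); sL=12/37, sR=12/61; mL=-510/2257, mR=954/2257; mL+mR=12/61 → advance +1; mR−mL=24/37 → turn +1·90°
n=3: pose=(4,4,S); sL=5/12, sR=3/8; mL=-11/48, mR=29/48; mL+mR=3/8 → advance +1; mR−mL=5/6 → turn +1·90°
n=4: pose=(4,3,E); sL=60/257, sR=12/29; mL=-198/7453, mR=3282/7453; mL+mR=12/29 → advance +1; mR−mL=120/257 → turn +1·90°
n=5: pose=(5,3,N); sL=30/149, sR=6/29; mL=-423/4321, mR=1317/4321; mL+mR=6/29 → advance +1; mR−mL=60/149 → turn +1·90°
n=6: pose=(5,4,W); sL=12/37, sR=12/61; mL=-510/2257, mR=954/2257; mL+mR=12/61 → advance +1; mR−mL=24/37 → turn +1·90°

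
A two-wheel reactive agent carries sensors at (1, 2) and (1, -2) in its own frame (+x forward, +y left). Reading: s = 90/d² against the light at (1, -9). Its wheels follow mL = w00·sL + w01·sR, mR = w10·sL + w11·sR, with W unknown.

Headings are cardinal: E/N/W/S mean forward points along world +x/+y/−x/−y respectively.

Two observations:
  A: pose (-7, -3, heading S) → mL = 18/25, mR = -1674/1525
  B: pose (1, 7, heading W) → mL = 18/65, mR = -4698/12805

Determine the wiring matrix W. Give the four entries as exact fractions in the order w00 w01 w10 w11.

obs A: pose=(-7,-3,S) → sL=90/61, sR=18/25, mL=18/25, mR=-1674/1525
obs B: pose=(1,7,W) → sL=90/197, sR=18/65, mL=18/65, mR=-4698/12805
sensor matrix S = [[90/61, 18/25], [90/197, 18/65]]; det S = 62208/781105
solve [mL_A; mL_B] = S·[w00; w01] and [mR_A; mR_B] = S·[w10; w11]:
  w00 = 0, w01 = 1, w10 = -1/2, w11 = -1/2

0 1 -1/2 -1/2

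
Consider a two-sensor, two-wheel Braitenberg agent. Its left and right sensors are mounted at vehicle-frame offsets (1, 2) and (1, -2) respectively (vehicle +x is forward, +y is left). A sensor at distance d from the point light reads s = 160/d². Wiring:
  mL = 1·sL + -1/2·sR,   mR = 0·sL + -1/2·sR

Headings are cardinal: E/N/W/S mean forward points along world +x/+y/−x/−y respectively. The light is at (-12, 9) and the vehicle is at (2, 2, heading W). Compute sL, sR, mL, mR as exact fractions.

left sensor world pos  = (1, 0); dL² = 250
right sensor world pos = (1, 4); dR² = 194
sL = 160/250 = 16/25
sR = 160/194 = 80/97
mL = 1·sL + -1/2·sR = 552/2425
mR = 0·sL + -1/2·sR = -40/97

16/25 80/97 552/2425 -40/97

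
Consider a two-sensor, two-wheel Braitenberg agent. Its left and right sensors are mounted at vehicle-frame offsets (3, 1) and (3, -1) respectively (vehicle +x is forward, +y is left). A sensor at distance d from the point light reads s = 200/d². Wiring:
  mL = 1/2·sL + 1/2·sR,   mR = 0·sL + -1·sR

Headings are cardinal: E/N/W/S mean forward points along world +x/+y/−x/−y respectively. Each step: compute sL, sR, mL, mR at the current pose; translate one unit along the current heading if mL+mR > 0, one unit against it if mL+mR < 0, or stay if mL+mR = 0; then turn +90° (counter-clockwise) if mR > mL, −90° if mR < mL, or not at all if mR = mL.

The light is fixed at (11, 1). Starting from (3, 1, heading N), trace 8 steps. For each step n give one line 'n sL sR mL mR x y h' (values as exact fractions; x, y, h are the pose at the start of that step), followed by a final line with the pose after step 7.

n=0: pose=(3,1,N); sL=20/9, sR=100/29; mL=740/261, mR=-100/29; mL+mR=-160/261 → advance -1; mR−mL=-1640/261 → turn -1·90°
n=1: pose=(3,0,E); sL=8, sR=200/29; mL=216/29, mR=-200/29; mL+mR=16/29 → advance +1; mR−mL=-416/29 → turn -1·90°
n=2: pose=(4,0,S); sL=50/13, sR=5/2; mL=165/52, mR=-5/2; mL+mR=35/52 → advance +1; mR−mL=-295/52 → turn -1·90°
n=3: pose=(4,-1,W); sL=200/109, sR=200/101; mL=21000/11009, mR=-200/101; mL+mR=-800/11009 → advance -1; mR−mL=-42800/11009 → turn -1·90°
n=4: pose=(5,-1,N); sL=4, sR=100/13; mL=76/13, mR=-100/13; mL+mR=-24/13 → advance -1; mR−mL=-176/13 → turn -1·90°
n=5: pose=(5,-2,E); sL=200/13, sR=8; mL=152/13, mR=-8; mL+mR=48/13 → advance +1; mR−mL=-256/13 → turn -1·90°
n=6: pose=(6,-2,S); sL=50/13, sR=25/9; mL=775/234, mR=-25/9; mL+mR=125/234 → advance +1; mR−mL=-475/78 → turn -1·90°
n=7: pose=(6,-3,W); sL=200/89, sR=200/73; mL=16200/6497, mR=-200/73; mL+mR=-1600/6497 → advance -1; mR−mL=-34000/6497 → turn -1·90°

0 20/9 100/29 740/261 -100/29 3 1 N
1 8 200/29 216/29 -200/29 3 0 E
2 50/13 5/2 165/52 -5/2 4 0 S
3 200/109 200/101 21000/11009 -200/101 4 -1 W
4 4 100/13 76/13 -100/13 5 -1 N
5 200/13 8 152/13 -8 5 -2 E
6 50/13 25/9 775/234 -25/9 6 -2 S
7 200/89 200/73 16200/6497 -200/73 6 -3 W
final 7 -3 N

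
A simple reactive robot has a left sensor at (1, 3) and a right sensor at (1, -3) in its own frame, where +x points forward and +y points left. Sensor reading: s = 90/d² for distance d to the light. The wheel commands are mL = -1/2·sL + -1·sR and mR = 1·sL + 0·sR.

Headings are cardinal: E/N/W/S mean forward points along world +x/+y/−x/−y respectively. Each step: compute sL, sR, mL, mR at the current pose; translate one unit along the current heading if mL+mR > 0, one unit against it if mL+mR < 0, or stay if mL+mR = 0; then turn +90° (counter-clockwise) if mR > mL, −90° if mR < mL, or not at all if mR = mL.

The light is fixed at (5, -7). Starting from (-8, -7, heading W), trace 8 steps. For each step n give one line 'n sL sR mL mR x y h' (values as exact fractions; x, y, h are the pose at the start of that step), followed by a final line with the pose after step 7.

n=0: pose=(-8,-7,W); sL=18/41, sR=18/41; mL=-27/41, mR=18/41; mL+mR=-9/41 → advance -1; mR−mL=45/41 → turn +1·90°
n=1: pose=(-7,-7,S); sL=45/41, sR=45/113; mL=-8775/9266, mR=45/41; mL+mR=1395/9266 → advance +1; mR−mL=18945/9266 → turn +1·90°
n=2: pose=(-7,-8,E); sL=18/25, sR=90/137; mL=-3483/3425, mR=18/25; mL+mR=-1017/3425 → advance -1; mR−mL=5949/3425 → turn +1·90°
n=3: pose=(-8,-8,N); sL=45/128, sR=9/10; mL=-1377/1280, mR=45/128; mL+mR=-927/1280 → advance -1; mR−mL=1827/1280 → turn +1·90°
n=4: pose=(-8,-9,W); sL=90/221, sR=90/197; mL=-28755/43537, mR=90/221; mL+mR=-11025/43537 → advance -1; mR−mL=46485/43537 → turn +1·90°
n=5: pose=(-7,-9,S); sL=1, sR=5/13; mL=-23/26, mR=1; mL+mR=3/26 → advance +1; mR−mL=49/26 → turn +1·90°
n=6: pose=(-7,-10,E); sL=90/121, sR=90/157; mL=-17955/18997, mR=90/121; mL+mR=-3825/18997 → advance -1; mR−mL=32085/18997 → turn +1·90°
n=7: pose=(-8,-10,N); sL=9/26, sR=45/52; mL=-27/26, mR=9/26; mL+mR=-9/13 → advance -1; mR−mL=18/13 → turn +1·90°

0 18/41 18/41 -27/41 18/41 -8 -7 W
1 45/41 45/113 -8775/9266 45/41 -7 -7 S
2 18/25 90/137 -3483/3425 18/25 -7 -8 E
3 45/128 9/10 -1377/1280 45/128 -8 -8 N
4 90/221 90/197 -28755/43537 90/221 -8 -9 W
5 1 5/13 -23/26 1 -7 -9 S
6 90/121 90/157 -17955/18997 90/121 -7 -10 E
7 9/26 45/52 -27/26 9/26 -8 -10 N
final -8 -11 W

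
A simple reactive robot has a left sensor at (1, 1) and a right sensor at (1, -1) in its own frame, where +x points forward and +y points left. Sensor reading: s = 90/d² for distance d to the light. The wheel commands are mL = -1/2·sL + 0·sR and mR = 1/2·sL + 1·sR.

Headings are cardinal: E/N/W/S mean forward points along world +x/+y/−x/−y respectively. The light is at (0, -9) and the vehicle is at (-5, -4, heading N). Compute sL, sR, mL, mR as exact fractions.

left sensor world pos  = (-6, -3); dL² = 72
right sensor world pos = (-4, -3); dR² = 52
sL = 90/72 = 5/4
sR = 90/52 = 45/26
mL = -1/2·sL + 0·sR = -5/8
mR = 1/2·sL + 1·sR = 245/104

5/4 45/26 -5/8 245/104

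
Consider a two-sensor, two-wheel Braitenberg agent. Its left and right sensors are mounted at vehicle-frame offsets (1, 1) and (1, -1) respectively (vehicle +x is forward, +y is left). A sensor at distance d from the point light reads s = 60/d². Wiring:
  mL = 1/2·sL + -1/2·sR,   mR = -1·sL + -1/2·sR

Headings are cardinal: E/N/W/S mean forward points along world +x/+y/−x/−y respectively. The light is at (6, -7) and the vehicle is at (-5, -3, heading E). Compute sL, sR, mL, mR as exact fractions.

left sensor world pos  = (-4, -2); dL² = 125
right sensor world pos = (-4, -4); dR² = 109
sL = 60/125 = 12/25
sR = 60/109 = 60/109
mL = 1/2·sL + -1/2·sR = -96/2725
mR = -1·sL + -1/2·sR = -2058/2725

12/25 60/109 -96/2725 -2058/2725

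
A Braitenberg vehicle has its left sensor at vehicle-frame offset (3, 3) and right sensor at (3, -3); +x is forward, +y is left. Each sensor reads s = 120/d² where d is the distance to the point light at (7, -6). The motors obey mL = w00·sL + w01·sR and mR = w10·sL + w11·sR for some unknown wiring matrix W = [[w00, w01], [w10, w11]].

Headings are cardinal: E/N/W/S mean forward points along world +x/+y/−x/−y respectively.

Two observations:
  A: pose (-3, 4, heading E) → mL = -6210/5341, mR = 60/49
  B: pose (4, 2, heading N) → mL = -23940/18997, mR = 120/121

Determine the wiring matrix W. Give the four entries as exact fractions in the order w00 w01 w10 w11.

obs A: pose=(-3,4,E) → sL=60/109, sR=60/49, mL=-6210/5341, mR=60/49
obs B: pose=(4,2,N) → sL=120/157, sR=120/121, mL=-23940/18997, mR=120/121
sensor matrix S = [[60/109, 60/49], [120/157, 120/121]]; det S = -39571200/101462977
solve [mL_A; mL_B] = S·[w00; w01] and [mR_A; mR_B] = S·[w10; w11]:
  w00 = -1, w01 = -1/2, w10 = 0, w11 = 1

-1 -1/2 0 1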